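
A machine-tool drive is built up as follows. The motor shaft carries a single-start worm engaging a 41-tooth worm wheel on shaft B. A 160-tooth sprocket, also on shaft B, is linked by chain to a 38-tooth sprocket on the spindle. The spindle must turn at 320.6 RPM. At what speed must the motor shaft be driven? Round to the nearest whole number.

Overall ratio R = 41 × 0.2375 = 9.7375.
Required input speed = output speed × R = 320.6 × 9.7375 = 3121.8 RPM.

3122 RPM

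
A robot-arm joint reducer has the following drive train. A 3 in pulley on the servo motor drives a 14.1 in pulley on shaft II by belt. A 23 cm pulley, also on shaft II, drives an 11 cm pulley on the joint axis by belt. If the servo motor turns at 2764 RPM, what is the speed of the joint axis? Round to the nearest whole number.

1230 RPM

the servo motor → shaft II (belt, 14.1/3): 2764 ÷ 4.7 = 588.09 RPM
shaft II → the joint axis (belt, 11/23): 588.09 ÷ 0.47826 = 1229.6 RPM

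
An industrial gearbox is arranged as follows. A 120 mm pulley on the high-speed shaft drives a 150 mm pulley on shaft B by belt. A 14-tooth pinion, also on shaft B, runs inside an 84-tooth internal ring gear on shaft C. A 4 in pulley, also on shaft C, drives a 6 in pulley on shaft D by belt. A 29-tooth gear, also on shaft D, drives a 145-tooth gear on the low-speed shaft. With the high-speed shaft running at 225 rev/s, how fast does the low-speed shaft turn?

4 rev/s

Belt: ratio = 150/120 = 1.25, so shaft B turns at 225 / 1.25 = 180 rev/s.
Internal gear: ratio = 84/14 = 6, so shaft C turns at 180 / 6 = 30 rev/s.
Belt: ratio = 6/4 = 1.5, so shaft D turns at 30 / 1.5 = 20 rev/s.
Gear mesh: ratio = 145/29 = 5, so the low-speed shaft turns at 20 / 5 = 4 rev/s.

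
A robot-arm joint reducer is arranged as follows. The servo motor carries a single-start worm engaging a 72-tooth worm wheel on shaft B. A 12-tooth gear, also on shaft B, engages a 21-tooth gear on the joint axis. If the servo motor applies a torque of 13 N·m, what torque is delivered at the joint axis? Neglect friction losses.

After the worm (72/1): 13 × 72 = 936 N·m
After the gear mesh (21/12): 936 × 1.75 = 1638 N·m

1638 N·m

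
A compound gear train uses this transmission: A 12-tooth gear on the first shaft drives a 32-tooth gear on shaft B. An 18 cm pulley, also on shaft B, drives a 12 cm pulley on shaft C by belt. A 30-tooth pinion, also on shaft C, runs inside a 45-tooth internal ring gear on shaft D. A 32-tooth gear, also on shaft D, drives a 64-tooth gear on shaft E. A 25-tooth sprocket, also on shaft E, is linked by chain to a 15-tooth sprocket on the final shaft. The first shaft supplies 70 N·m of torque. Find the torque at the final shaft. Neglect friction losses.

gear mesh 32/12 = 2.6667 → τ = 70·2.6667 = 186.67 N·m
belt 12/18 = 0.66667 → τ = 186.67·0.66667 = 124.44 N·m
internal gear 45/30 = 1.5 → τ = 124.44·1.5 = 186.67 N·m
gear mesh 64/32 = 2 → τ = 186.67·2 = 373.33 N·m
chain 15/25 = 0.6 → τ = 373.33·0.6 = 224 N·m

224 N·m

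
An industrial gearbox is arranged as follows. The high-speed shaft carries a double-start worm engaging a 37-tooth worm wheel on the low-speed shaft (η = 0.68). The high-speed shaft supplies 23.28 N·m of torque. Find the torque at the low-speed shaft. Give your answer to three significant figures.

After the worm (37/2): 23.28 × 18.5 × 0.68 = 292.86 N·m

293 N·m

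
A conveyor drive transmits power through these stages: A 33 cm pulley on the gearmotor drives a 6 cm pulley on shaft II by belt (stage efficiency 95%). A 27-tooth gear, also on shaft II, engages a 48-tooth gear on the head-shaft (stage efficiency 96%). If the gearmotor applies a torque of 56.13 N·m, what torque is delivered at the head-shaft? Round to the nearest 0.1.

Belt: ratio = 6/33 = 0.18182; torque at shaft II = 56.13 × 0.18182 × 0.95 = 9.6952 N·m.
Gear mesh: ratio = 48/27 = 1.7778; torque at the head-shaft = 9.6952 × 1.7778 × 0.96 = 16.546 N·m.

16.5 N·m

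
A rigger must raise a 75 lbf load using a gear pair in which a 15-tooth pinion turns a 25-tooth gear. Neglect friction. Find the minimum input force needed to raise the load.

Gear pair MA = 25/15 = 1.6667.
Effort = load / MA = 75 / 1.6667 = 45 lbf.

45 lbf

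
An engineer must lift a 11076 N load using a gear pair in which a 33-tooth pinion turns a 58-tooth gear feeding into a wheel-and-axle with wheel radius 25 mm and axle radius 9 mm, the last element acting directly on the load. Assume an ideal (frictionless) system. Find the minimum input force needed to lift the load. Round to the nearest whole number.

2269 N

Gear pair MA = 58/33 = 1.7576.
Wheel-and-axle MA = R/r = 25/9 = 2.7778.
Combined ideal MA = 1.7576 × 2.7778 = 4.8822.
Effort = load / MA = 11076 / 4.8822 = 2268.7 N.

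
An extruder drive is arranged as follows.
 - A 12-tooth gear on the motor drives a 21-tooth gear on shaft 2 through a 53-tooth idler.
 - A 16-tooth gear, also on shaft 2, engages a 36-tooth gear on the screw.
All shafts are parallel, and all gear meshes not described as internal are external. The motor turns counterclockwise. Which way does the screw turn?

the motor → shaft 2: driver → idler → driven is 2 external meshes, 2 reversals → CCW.
shaft 2 → the screw: external mesh, 1 reversal → CW.
3 reversals in total — an odd number — so the screw turns opposite to the motor.

clockwise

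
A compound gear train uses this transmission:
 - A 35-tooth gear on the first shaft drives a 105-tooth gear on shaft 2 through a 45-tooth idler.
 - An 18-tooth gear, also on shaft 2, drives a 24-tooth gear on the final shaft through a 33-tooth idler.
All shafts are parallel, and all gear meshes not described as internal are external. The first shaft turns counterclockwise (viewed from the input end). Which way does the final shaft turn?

the first shaft → shaft 2: driver → idler → driven is 2 external meshes, 2 reversals → CCW.
shaft 2 → the final shaft: driver → idler → driven is 2 external meshes, 2 reversals → CCW.
4 reversals in total — an even number — so the final shaft turns the same way as the first shaft.

counterclockwise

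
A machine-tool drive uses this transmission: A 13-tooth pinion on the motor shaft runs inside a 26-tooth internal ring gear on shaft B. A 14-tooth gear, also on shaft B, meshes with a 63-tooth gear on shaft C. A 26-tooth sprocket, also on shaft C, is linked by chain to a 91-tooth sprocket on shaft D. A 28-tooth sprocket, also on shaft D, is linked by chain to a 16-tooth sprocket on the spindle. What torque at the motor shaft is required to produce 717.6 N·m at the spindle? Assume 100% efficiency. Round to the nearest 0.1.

Overall ratio R = 2 × 4.5 × 3.5 × 0.57143 = 18.
Input torque = output torque / R = 717.6 / 18 = 39.867 N·m.

39.9 N·m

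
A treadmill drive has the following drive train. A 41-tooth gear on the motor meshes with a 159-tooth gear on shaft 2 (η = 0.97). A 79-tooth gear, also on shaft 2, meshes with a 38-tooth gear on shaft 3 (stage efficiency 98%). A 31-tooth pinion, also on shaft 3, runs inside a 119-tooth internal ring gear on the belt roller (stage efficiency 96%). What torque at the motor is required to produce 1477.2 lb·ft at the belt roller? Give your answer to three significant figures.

226 lb·ft

Overall ratio R = 3.878 × 0.48101 × 3.8387 = 7.1607; overall efficiency η = 0.97 × 0.98 × 0.96 = 0.9126.
Input torque = output torque / (R × η) = 1477.2 / (7.1607 × 0.9126) = 226.06 lb·ft.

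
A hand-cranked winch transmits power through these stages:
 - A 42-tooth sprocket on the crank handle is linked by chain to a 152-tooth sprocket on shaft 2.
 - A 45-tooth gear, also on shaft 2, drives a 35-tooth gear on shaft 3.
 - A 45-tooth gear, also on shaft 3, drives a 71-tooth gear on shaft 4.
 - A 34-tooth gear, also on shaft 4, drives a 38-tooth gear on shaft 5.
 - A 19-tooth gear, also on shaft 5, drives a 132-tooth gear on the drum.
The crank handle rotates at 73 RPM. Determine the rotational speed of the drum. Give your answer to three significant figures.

chain 152/42 = 3.619 → 73/3.619 = 20.171 RPM
gear mesh 35/45 = 0.77778 → 20.171/0.77778 = 25.934 RPM
gear mesh 71/45 = 1.5778 → 25.934/1.5778 = 16.437 RPM
gear mesh 38/34 = 1.1176 → 16.437/1.1176 = 14.707 RPM
gear mesh 132/19 = 6.9474 → 14.707/6.9474 = 2.1169 RPM

2.12 RPM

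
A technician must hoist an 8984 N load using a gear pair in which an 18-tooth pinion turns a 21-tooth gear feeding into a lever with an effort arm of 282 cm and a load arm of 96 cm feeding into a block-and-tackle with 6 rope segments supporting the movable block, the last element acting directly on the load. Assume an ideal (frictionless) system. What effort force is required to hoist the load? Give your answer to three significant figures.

Gear pair MA = 21/18 = 1.1667.
Lever MA = effort arm / load arm = 282/96 = 2.9375.
Block-and-tackle MA = number of supporting rope parts = 6.
Combined ideal MA = 1.1667 × 2.9375 × 6 = 20.562.
Effort = load / MA = 8984 / 20.562 = 436.91 N.

437 N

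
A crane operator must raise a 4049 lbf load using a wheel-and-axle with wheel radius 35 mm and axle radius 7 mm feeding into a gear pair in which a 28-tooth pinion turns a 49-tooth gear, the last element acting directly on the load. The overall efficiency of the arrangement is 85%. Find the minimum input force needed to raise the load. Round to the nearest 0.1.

Wheel-and-axle MA = R/r = 35/7 = 5.
Gear pair MA = 49/28 = 1.75.
Combined ideal MA = 5 × 1.75 = 8.75.
Actual MA = 8.75 × 0.85 = 7.4375.
Effort = load / actual MA = 4049 / 7.4375 = 544.4 lbf.

544.4 lbf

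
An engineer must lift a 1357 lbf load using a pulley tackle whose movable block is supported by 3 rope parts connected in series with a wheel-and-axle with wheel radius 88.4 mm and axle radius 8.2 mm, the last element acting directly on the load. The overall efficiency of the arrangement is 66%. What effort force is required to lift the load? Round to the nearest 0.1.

63.6 lbf

Block-and-tackle MA = number of supporting rope parts = 3.
Wheel-and-axle MA = R/r = 88.4/8.2 = 10.78.
Combined ideal MA = 3 × 10.78 = 32.341.
Actual MA = 32.341 × 0.66 = 21.345.
Effort = load / actual MA = 1357 / 21.345 = 63.574 lbf.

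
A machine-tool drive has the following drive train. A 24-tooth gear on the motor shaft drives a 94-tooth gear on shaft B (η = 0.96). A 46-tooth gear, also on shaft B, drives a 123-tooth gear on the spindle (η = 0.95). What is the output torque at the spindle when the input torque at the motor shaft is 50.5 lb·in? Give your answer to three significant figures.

Gear mesh: ratio = 94/24 = 3.9167; torque at shaft B = 50.5 × 3.9167 × 0.96 = 189.88 lb·in.
Gear mesh: ratio = 123/46 = 2.6739; torque at the spindle = 189.88 × 2.6739 × 0.95 = 482.34 lb·in.

482 lb·in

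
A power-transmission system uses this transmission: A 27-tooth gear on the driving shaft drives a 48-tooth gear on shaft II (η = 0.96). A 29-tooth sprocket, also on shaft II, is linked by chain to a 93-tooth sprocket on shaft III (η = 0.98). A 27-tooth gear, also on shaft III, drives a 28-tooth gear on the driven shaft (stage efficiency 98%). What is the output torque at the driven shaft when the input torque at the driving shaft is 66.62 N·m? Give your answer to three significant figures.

After the gear mesh (48/27): 66.62 × 1.7778 × 0.96 = 113.7 N·m
After the chain (93/29): 113.7 × 3.2069 × 0.98 = 357.33 N·m
After the gear mesh (28/27): 357.33 × 1.037 × 0.98 = 363.15 N·m

363 N·m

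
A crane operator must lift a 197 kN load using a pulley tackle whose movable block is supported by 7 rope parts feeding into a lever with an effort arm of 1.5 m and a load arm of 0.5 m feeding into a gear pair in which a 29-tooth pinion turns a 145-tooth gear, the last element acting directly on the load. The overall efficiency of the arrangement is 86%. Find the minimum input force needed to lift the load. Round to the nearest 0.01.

Block-and-tackle MA = number of supporting rope parts = 7.
Lever MA = effort arm / load arm = 1.5/0.5 = 3.
Gear pair MA = 145/29 = 5.
Combined ideal MA = 7 × 3 × 5 = 105.
Actual MA = 105 × 0.86 = 90.3.
Effort = load / actual MA = 197 / 90.3 = 2.1816 kN.

2.18 kN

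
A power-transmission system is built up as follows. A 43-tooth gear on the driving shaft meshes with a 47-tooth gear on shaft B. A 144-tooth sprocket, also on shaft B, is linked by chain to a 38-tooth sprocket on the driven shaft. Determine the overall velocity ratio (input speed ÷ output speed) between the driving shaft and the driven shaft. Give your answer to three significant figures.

Each stage contributes driven/driver: gear mesh 47/43 = 1.093, chain 38/144 = 0.26389.
Overall: 1.093 × 0.26389 = 0.28844.

0.288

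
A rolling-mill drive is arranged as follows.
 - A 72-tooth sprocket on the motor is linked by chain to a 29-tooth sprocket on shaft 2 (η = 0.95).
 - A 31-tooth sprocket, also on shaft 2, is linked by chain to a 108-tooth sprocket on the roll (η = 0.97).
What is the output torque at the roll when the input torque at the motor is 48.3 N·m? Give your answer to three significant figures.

Chain: ratio = 29/72 = 0.40278; torque at shaft 2 = 48.3 × 0.40278 × 0.95 = 18.481 N·m.
Chain: ratio = 108/31 = 3.4839; torque at the roll = 18.481 × 3.4839 × 0.97 = 62.455 N·m.

62.5 N·m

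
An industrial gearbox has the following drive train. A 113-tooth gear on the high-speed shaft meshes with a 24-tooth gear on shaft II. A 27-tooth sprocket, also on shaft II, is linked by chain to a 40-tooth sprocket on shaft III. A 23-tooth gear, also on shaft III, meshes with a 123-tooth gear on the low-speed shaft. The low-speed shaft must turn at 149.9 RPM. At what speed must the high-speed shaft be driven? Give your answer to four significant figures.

252.2 RPM

Overall ratio R = 0.21239 × 1.4815 × 5.3478 = 1.6827.
Required input speed = output speed × R = 149.9 × 1.6827 = 252.24 RPM.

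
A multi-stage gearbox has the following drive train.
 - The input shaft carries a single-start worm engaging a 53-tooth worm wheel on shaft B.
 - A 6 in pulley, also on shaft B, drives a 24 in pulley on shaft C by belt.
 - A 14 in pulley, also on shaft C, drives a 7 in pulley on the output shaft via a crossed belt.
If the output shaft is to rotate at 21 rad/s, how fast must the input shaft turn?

Overall ratio R = 53 × 4 × 0.5 = 106.
Required input speed = output speed × R = 21 × 106 = 2226 rad/s.

2226 rad/s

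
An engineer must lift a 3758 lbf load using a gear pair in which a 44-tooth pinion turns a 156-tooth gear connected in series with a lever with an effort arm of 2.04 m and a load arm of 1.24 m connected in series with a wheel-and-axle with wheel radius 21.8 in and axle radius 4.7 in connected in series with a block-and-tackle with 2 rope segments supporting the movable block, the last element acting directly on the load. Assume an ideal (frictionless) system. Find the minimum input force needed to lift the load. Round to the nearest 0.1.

69.5 lbf

Gear pair MA = 156/44 = 3.5455.
Lever MA = effort arm / load arm = 2.04/1.24 = 1.6452.
Wheel-and-axle MA = R/r = 21.8/4.7 = 4.6383.
Block-and-tackle MA = number of supporting rope parts = 2.
Combined ideal MA = 3.5455 × 1.6452 × 4.6383 × 2 = 54.109.
Effort = load / MA = 3758 / 54.109 = 69.452 lbf.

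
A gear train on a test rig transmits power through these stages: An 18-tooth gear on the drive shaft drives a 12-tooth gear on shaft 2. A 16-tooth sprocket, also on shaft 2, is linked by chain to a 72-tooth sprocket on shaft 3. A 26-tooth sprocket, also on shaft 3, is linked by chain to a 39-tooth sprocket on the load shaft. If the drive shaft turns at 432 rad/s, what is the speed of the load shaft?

96 rad/s

gear mesh 12/18 = 0.66667 → 432/0.66667 = 648 rad/s
chain 72/16 = 4.5 → 648/4.5 = 144 rad/s
chain 39/26 = 1.5 → 144/1.5 = 96 rad/s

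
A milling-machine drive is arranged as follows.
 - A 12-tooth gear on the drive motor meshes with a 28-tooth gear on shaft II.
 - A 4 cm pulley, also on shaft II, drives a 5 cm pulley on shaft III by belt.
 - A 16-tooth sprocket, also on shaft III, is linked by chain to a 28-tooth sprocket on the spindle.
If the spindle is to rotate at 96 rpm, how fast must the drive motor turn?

490 rpm

Overall ratio R = 2.3333 × 1.25 × 1.75 = 5.1042.
Required input speed = output speed × R = 96 × 5.1042 = 490 rpm.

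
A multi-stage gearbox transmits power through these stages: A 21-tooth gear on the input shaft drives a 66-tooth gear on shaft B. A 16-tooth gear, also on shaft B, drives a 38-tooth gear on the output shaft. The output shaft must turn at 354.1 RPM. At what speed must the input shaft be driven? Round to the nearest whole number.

Overall ratio R = 3.1429 × 2.375 = 7.4643.
Required input speed = output speed × R = 354.1 × 7.4643 = 2643.1 RPM.

2643 RPM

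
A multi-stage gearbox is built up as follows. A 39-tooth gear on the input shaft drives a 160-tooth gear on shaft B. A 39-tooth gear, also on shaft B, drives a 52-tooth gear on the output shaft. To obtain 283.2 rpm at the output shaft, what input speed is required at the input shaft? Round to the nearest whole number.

1549 rpm

Overall ratio R = 4.1026 × 1.3333 = 5.4701.
Required input speed = output speed × R = 283.2 × 5.4701 = 1549.1 rpm.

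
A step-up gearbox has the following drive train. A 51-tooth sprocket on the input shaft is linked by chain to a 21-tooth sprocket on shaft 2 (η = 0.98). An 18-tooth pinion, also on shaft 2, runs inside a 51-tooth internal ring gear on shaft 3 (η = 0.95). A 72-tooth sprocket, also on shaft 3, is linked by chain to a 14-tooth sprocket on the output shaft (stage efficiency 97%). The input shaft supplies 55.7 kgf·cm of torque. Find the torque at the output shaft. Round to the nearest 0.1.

After the chain (21/51): 55.7 × 0.41176 × 0.98 = 22.477 kgf·cm
After the internal gear (51/18): 22.477 × 2.8333 × 0.95 = 60.499 kgf·cm
After the chain (14/72): 60.499 × 0.19444 × 0.97 = 11.411 kgf·cm

11.4 kgf·cm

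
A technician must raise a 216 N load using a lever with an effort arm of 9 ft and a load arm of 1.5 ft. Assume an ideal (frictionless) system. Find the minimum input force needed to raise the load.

Lever MA = effort arm / load arm = 9/1.5 = 6.
Effort = load / MA = 216 / 6 = 36 N.

36 N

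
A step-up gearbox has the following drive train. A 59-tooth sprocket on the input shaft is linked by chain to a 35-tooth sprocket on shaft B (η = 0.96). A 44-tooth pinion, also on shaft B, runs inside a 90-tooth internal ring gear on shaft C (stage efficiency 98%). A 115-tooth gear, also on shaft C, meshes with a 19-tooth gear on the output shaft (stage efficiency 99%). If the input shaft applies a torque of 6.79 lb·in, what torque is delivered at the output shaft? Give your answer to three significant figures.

1.27 lb·in

After the chain (35/59): 6.79 × 0.59322 × 0.96 = 3.8668 lb·in
After the internal gear (90/44): 3.8668 × 2.0455 × 0.98 = 7.7513 lb·in
After the gear mesh (19/115): 7.7513 × 0.16522 × 0.99 = 1.2678 lb·in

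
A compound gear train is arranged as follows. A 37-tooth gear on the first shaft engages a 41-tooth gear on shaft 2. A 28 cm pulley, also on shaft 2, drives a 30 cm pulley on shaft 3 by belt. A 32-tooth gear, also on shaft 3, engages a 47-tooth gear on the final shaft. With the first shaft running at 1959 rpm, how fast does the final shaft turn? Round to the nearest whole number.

1123 rpm

the first shaft → shaft 2 (gear mesh, 41/37): 1959 ÷ 1.1081 = 1767.9 rpm
shaft 2 → shaft 3 (belt, 30/28): 1767.9 ÷ 1.0714 = 1650 rpm
shaft 3 → the final shaft (gear mesh, 47/32): 1650 ÷ 1.4688 = 1123.4 rpm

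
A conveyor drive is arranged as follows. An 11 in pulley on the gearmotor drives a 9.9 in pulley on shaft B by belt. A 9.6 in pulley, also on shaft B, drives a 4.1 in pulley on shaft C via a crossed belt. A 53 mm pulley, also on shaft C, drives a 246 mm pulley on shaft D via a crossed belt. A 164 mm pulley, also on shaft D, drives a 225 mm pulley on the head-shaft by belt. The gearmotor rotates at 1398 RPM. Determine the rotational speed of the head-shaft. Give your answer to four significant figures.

the gearmotor → shaft B (belt, 9.9/11): 1398 ÷ 0.9 = 1553.3 RPM
shaft B → shaft C (belt, 4.1/9.6): 1553.3 ÷ 0.42708 = 3637.1 RPM
shaft C → shaft D (belt, 246/53): 3637.1 ÷ 4.6415 = 783.6 RPM
shaft D → the head-shaft (belt, 225/164): 783.6 ÷ 1.372 = 571.16 RPM

571.2 RPM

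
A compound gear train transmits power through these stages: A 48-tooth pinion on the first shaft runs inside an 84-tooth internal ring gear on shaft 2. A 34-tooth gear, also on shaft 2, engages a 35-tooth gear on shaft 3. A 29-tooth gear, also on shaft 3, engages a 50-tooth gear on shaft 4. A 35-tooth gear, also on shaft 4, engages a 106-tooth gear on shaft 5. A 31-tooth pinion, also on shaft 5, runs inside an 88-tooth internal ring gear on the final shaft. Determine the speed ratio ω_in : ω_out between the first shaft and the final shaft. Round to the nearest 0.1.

Each stage contributes driven/driver: internal gear 84/48 = 1.75, gear mesh 35/34 = 1.0294, gear mesh 50/29 = 1.7241, gear mesh 106/35 = 3.0286, internal gear 88/31 = 2.8387.
Overall: 1.75 × 1.0294 × 1.7241 × 3.0286 × 2.8387 = 26.703.

26.7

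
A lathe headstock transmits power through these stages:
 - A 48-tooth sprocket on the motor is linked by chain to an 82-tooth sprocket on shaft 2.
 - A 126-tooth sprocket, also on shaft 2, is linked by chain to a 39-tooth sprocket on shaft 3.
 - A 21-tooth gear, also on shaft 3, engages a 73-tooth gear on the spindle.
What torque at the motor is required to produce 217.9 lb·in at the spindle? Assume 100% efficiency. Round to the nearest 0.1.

Overall ratio R = 1.7083 × 0.30952 × 3.4762 = 1.8381.
Input torque = output torque / R = 217.9 / 1.8381 = 118.55 lb·in.

118.5 lb·in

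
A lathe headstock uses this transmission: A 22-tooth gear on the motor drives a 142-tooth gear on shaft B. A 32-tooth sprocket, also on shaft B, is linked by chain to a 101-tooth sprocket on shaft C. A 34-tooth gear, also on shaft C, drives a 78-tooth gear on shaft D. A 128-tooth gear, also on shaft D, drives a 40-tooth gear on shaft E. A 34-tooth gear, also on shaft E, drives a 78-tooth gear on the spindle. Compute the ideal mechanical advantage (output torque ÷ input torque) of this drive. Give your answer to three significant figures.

Each stage contributes driven/driver: gear mesh 142/22 = 6.4545, chain 101/32 = 3.1562, gear mesh 78/34 = 2.2941, gear mesh 40/128 = 0.3125, gear mesh 78/34 = 2.2941.
Overall: 6.4545 × 3.1562 × 2.2941 × 0.3125 × 2.2941 = 33.506.

33.5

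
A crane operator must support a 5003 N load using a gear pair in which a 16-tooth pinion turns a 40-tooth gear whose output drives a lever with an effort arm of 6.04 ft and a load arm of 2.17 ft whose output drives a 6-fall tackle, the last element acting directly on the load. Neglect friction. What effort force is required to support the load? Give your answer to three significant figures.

Gear pair MA = 40/16 = 2.5.
Lever MA = effort arm / load arm = 6.04/2.17 = 2.7834.
Block-and-tackle MA = number of supporting rope parts = 6.
Combined ideal MA = 2.5 × 2.7834 × 6 = 41.751.
Effort = load / MA = 5003 / 41.751 = 119.83 N.

120 N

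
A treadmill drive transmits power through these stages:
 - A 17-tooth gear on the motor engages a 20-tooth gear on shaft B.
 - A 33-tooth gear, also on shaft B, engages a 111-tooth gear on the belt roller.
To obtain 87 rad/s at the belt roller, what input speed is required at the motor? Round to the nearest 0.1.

Overall ratio R = 1.1765 × 3.3636 = 3.9572.
Required input speed = output speed × R = 87 × 3.9572 = 344.28 rad/s.

344.3 rad/s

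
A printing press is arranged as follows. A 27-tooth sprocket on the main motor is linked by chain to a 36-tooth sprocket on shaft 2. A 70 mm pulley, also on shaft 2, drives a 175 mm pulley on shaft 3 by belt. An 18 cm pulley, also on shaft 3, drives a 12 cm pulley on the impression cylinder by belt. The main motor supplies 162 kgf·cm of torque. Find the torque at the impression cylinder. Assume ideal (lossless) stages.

360 kgf·cm

Chain: ratio = 36/27 = 1.3333; torque at shaft 2 = 162 × 1.3333 = 216 kgf·cm.
Belt: ratio = 175/70 = 2.5; torque at shaft 3 = 216 × 2.5 = 540 kgf·cm.
Belt: ratio = 12/18 = 0.66667; torque at the impression cylinder = 540 × 0.66667 = 360 kgf·cm.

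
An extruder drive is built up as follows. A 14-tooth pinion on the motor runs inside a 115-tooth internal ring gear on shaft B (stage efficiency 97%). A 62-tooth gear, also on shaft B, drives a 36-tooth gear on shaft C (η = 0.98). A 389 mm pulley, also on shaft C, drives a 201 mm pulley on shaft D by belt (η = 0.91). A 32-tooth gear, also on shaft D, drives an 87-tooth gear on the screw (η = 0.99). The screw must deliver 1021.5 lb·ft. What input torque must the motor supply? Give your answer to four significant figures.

Overall ratio R = 8.2143 × 0.58065 × 0.51671 × 2.7188 = 6.7003; overall efficiency η = 0.97 × 0.98 × 0.91 × 0.99 = 0.8564.
Input torque = output torque / (R × η) = 1021.5 / (6.7003 × 0.8564) = 178.02 lb·ft.

178.0 lb·ft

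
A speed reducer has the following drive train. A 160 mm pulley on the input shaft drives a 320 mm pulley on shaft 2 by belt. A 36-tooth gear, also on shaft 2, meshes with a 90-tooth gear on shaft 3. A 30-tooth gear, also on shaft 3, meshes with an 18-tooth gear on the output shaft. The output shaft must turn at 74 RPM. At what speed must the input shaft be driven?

Overall ratio R = 2 × 2.5 × 0.6 = 3.
Required input speed = output speed × R = 74 × 3 = 222 RPM.

222 RPM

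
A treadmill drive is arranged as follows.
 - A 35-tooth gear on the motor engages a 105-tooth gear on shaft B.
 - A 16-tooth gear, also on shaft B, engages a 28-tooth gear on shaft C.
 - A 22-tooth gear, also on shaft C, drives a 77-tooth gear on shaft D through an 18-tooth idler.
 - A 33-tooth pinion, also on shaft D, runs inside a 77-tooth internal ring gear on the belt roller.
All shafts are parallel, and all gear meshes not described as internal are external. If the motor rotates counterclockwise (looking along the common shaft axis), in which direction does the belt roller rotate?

counterclockwise

the motor → shaft B: external mesh, 1 reversal → CW.
shaft B → shaft C: external mesh, 1 reversal → CCW.
shaft C → shaft D: driver → idler → driven is 2 external meshes, 2 reversals → CCW.
shaft D → the belt roller: internal mesh, same direction → CCW.
4 reversals in total — an even number — so the belt roller turns the same way as the motor.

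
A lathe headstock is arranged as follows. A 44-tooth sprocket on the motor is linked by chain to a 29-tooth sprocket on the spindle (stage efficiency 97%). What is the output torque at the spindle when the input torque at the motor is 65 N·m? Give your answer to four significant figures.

After the chain (29/44): 65 × 0.65909 × 0.97 = 41.556 N·m

41.56 N·m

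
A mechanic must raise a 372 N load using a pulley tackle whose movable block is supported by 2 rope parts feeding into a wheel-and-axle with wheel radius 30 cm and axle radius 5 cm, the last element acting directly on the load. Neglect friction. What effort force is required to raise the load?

31 N

Block-and-tackle MA = number of supporting rope parts = 2.
Wheel-and-axle MA = R/r = 30/5 = 6.
Combined ideal MA = 2 × 6 = 12.
Effort = load / MA = 372 / 12 = 31 N.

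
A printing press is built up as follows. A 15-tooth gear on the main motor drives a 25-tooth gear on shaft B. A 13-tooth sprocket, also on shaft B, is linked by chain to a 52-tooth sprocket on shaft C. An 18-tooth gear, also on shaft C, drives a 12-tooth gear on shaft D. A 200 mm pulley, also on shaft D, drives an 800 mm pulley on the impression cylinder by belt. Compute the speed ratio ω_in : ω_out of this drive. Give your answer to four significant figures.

17.78

Each stage contributes driven/driver: gear mesh 25/15 = 1.6667, chain 52/13 = 4, gear mesh 12/18 = 0.66667, belt 800/200 = 4.
Overall: 1.6667 × 4 × 0.66667 × 4 = 17.778.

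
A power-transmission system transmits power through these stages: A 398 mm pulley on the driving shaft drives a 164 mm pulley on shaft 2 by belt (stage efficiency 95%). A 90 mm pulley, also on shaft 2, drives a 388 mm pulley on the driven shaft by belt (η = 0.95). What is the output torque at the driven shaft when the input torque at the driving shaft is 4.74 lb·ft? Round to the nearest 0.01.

After the belt (164/398): 4.74 × 0.41206 × 0.95 = 1.8555 lb·ft
After the belt (388/90): 1.8555 × 4.3111 × 0.95 = 7.5993 lb·ft

7.60 lb·ft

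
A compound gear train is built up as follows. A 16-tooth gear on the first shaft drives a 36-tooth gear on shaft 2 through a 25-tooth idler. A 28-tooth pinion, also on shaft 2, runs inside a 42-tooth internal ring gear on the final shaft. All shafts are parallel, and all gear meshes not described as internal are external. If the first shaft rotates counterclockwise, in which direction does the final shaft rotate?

counterclockwise

the first shaft → shaft 2: driver → idler → driven is 2 external meshes, 2 reversals → CCW.
shaft 2 → the final shaft: internal mesh, same direction → CCW.
2 reversals in total — an even number — so the final shaft turns the same way as the first shaft.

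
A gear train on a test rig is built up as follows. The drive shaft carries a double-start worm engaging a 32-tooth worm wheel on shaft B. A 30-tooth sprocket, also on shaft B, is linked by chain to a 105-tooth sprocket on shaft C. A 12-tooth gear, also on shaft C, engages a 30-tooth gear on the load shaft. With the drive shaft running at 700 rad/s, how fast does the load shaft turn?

Worm: ratio = 32/2 = 16, so shaft B turns at 700 / 16 = 43.75 rad/s.
Chain: ratio = 105/30 = 3.5, so shaft C turns at 43.75 / 3.5 = 12.5 rad/s.
Gear mesh: ratio = 30/12 = 2.5, so the load shaft turns at 12.5 / 2.5 = 5 rad/s.

5 rad/s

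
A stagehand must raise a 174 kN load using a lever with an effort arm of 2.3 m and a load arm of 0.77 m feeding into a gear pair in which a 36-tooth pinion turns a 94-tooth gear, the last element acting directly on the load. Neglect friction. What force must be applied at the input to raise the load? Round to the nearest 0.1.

Lever MA = effort arm / load arm = 2.3/0.77 = 2.987.
Gear pair MA = 94/36 = 2.6111.
Combined ideal MA = 2.987 × 2.6111 = 7.7994.
Effort = load / MA = 174 / 7.7994 = 22.309 kN.

22.3 kN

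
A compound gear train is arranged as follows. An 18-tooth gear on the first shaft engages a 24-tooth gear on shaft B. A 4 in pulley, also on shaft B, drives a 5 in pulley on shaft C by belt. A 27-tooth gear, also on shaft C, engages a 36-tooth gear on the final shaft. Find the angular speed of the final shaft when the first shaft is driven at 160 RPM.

72 RPM

gear mesh 24/18 = 1.3333 → 160/1.3333 = 120 RPM
belt 5/4 = 1.25 → 120/1.25 = 96 RPM
gear mesh 36/27 = 1.3333 → 96/1.3333 = 72 RPM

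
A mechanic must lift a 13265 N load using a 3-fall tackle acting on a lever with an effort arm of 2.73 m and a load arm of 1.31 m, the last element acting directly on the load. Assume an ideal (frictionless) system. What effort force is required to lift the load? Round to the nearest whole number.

Block-and-tackle MA = number of supporting rope parts = 3.
Lever MA = effort arm / load arm = 2.73/1.31 = 2.084.
Combined ideal MA = 3 × 2.084 = 6.2519.
Effort = load / MA = 13265 / 6.2519 = 2121.8 N.

2122 N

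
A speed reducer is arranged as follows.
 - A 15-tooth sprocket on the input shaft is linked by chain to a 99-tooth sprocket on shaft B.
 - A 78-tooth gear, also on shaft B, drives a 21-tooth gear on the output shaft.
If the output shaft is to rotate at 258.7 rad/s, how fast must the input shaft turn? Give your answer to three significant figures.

460 rad/s

Overall ratio R = 6.6 × 0.26923 = 1.7769.
Required input speed = output speed × R = 258.7 × 1.7769 = 459.69 rad/s.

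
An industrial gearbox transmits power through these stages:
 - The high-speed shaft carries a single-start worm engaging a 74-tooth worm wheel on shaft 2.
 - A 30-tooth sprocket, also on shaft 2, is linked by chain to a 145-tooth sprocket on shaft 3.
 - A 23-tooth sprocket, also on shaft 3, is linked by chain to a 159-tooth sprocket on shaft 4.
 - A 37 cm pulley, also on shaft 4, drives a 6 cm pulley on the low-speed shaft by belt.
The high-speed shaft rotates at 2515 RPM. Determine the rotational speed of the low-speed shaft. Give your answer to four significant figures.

worm 74/1 = 74 → 2515/74 = 33.986 RPM
chain 145/30 = 4.8333 → 33.986/4.8333 = 7.0317 RPM
chain 159/23 = 6.913 → 7.0317/6.913 = 1.0172 RPM
belt 6/37 = 0.16216 → 1.0172/0.16216 = 6.2725 RPM

6.273 RPM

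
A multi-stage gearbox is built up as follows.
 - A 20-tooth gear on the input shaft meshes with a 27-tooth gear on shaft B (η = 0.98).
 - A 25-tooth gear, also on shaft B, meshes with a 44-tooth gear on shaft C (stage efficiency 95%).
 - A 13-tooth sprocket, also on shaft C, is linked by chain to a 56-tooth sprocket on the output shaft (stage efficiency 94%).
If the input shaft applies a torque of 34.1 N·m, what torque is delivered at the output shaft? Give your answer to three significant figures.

Gear mesh: ratio = 27/20 = 1.35; torque at shaft B = 34.1 × 1.35 × 0.98 = 45.114 N·m.
Gear mesh: ratio = 44/25 = 1.76; torque at shaft C = 45.114 × 1.76 × 0.95 = 75.431 N·m.
Chain: ratio = 56/13 = 4.3077; torque at the output shaft = 75.431 × 4.3077 × 0.94 = 305.44 N·m.

305 N·m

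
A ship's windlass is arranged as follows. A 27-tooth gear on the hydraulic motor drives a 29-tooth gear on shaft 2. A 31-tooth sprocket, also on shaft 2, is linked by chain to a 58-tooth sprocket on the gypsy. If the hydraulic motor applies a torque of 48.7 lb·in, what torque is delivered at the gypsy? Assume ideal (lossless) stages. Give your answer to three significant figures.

Gear mesh: ratio = 29/27 = 1.0741; torque at shaft 2 = 48.7 × 1.0741 = 52.307 lb·in.
Chain: ratio = 58/31 = 1.871; torque at the gypsy = 52.307 × 1.871 = 97.865 lb·in.

97.9 lb·in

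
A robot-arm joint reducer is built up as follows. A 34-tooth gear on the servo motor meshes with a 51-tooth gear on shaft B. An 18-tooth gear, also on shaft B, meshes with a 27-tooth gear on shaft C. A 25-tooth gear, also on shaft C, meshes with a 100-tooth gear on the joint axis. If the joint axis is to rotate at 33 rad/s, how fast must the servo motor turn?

297 rad/s

Overall ratio R = 1.5 × 1.5 × 4 = 9.
Required input speed = output speed × R = 33 × 9 = 297 rad/s.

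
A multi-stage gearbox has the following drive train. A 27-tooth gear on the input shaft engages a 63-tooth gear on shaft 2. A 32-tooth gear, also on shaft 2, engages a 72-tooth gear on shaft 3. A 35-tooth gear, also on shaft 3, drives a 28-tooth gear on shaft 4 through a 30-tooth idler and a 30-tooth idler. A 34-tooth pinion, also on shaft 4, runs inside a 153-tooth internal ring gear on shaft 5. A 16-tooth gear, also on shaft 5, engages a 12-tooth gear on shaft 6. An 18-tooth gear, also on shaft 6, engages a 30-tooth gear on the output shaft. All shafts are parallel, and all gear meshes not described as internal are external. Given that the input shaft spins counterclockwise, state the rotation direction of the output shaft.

clockwise

the input shaft → shaft 2: external mesh, 1 reversal → CW.
shaft 2 → shaft 3: external mesh, 1 reversal → CCW.
shaft 3 → shaft 4: driver → idler → idler → driven is 3 external meshes, 3 reversals → CW.
shaft 4 → shaft 5: internal mesh, same direction → CW.
shaft 5 → shaft 6: external mesh, 1 reversal → CCW.
shaft 6 → the output shaft: external mesh, 1 reversal → CW.
7 reversals in total — an odd number — so the output shaft turns opposite to the input shaft.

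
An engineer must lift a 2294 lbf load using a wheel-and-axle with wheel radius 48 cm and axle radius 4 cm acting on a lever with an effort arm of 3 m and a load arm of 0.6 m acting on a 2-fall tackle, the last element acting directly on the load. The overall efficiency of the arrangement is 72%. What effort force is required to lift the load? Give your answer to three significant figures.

Wheel-and-axle MA = R/r = 48/4 = 12.
Lever MA = effort arm / load arm = 3/0.6 = 5.
Block-and-tackle MA = number of supporting rope parts = 2.
Combined ideal MA = 12 × 5 × 2 = 120.
Actual MA = 120 × 0.72 = 86.4.
Effort = load / actual MA = 2294 / 86.4 = 26.551 lbf.

26.6 lbf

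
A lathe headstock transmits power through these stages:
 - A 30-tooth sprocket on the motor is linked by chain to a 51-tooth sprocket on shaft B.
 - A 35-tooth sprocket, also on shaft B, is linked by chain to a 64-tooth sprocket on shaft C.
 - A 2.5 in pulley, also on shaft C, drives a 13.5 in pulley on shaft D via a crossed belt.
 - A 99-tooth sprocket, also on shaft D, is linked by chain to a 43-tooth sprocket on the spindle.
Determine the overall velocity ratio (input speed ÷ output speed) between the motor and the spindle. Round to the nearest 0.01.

Each stage contributes driven/driver: chain 51/30 = 1.7, chain 64/35 = 1.8286, belt 13.5/2.5 = 5.4, chain 43/99 = 0.43434.
Overall: 1.7 × 1.8286 × 5.4 × 0.43434 = 7.291.

7.29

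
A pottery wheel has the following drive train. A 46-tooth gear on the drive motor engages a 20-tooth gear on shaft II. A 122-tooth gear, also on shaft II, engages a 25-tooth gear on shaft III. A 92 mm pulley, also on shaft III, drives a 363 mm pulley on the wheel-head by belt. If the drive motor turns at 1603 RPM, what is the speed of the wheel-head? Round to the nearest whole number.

4560 RPM

the drive motor → shaft II (gear mesh, 20/46): 1603 ÷ 0.43478 = 3686.9 RPM
shaft II → shaft III (gear mesh, 25/122): 3686.9 ÷ 0.20492 = 17992 RPM
shaft III → the wheel-head (belt, 363/92): 17992 ÷ 3.9457 = 4560 RPM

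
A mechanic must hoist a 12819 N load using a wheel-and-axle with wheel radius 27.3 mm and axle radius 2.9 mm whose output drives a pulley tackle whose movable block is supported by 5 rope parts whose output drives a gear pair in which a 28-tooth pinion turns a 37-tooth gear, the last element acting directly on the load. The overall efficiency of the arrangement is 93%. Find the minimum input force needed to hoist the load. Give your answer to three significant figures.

222 N

Wheel-and-axle MA = R/r = 27.3/2.9 = 9.4138.
Block-and-tackle MA = number of supporting rope parts = 5.
Gear pair MA = 37/28 = 1.3214.
Combined ideal MA = 9.4138 × 5 × 1.3214 = 62.198.
Actual MA = 62.198 × 0.93 = 57.844.
Effort = load / actual MA = 12819 / 57.844 = 221.61 N.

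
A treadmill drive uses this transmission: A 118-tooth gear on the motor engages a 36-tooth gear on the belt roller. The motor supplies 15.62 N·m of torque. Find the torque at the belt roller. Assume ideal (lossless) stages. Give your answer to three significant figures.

4.77 N·m

Gear mesh: ratio = 36/118 = 0.30508; torque at the belt roller = 15.62 × 0.30508 = 4.7654 N·m.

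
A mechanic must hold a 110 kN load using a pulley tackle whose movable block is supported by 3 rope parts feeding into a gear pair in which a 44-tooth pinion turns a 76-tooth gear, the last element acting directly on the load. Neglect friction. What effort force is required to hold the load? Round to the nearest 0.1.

21.2 kN

Block-and-tackle MA = number of supporting rope parts = 3.
Gear pair MA = 76/44 = 1.7273.
Combined ideal MA = 3 × 1.7273 = 5.1818.
Effort = load / MA = 110 / 5.1818 = 21.228 kN.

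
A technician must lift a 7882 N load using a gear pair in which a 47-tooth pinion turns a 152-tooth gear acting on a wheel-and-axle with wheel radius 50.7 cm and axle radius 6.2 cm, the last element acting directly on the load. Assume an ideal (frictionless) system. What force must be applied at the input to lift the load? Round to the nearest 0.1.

Gear pair MA = 152/47 = 3.234.
Wheel-and-axle MA = R/r = 50.7/6.2 = 8.1774.
Combined ideal MA = 3.234 × 8.1774 = 26.446.
Effort = load / MA = 7882 / 26.446 = 298.04 N.

298.0 N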